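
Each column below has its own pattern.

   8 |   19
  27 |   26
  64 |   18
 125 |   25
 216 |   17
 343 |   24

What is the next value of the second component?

16

For the second component, alternating steps +7, −8, +7, −8, …: 19, 26, 18, 25, 17, 24 → 16.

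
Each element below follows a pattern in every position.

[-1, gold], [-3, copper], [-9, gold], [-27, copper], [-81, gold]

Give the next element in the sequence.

[-243, copper]

First value — ×3 each step: -1, -3, -9, -27, -81 → -243.
Metal: gold, copper, gold, copper, gold → copper (alternates gold ↔ copper).
Putting it together: [-243, copper].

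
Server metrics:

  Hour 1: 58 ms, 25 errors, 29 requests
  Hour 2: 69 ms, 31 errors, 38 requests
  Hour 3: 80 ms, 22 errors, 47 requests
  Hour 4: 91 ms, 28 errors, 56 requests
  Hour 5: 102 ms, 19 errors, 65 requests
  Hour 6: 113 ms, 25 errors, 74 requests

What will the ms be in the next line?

Ms goes 58, 69, 80, 91, 102, 113 → 124 (+11 each step).

124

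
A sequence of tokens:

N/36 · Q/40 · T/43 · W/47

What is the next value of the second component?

Second component: alternating steps +4, +3, +4, +3, …; 36, 40, 43, 47 → 50.

50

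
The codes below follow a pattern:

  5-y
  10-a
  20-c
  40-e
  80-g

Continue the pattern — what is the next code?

First component: ×2 each step; 5, 10, 20, 40, 80 → 160.
Letter: y, a, c, e, g → i (letters move forward 2 places in the alphabet, wrapping Z→A).
Combining the parts gives 160-i.

160-i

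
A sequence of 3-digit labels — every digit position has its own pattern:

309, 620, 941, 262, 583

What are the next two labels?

First digit: 3, 6, 9, 2, 5 → 8 → 1 (+3 each step, mod 10).
Second digit goes 0, 2, 4, 6, 8 → 0 → 2 (+2 each step, mod 10).
Third digit: +1 each step, mod 10, so 9, 0, 1, 2, 3 → 4 → 5.
Putting the parts together: 804 and then 125.

804, 125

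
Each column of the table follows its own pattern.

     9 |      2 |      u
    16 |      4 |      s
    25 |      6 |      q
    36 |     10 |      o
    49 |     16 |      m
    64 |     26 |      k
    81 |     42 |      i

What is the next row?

First component — perfect squares: 3², 4², 5², …: 9, 16, 25, 36, 49, 64, 81 → 100.
Second component: 2, 4, 6, 10, 16, 26, 42 → 68 (each term is the sum of the two before it).
Letter: u, s, q, o, m, k, i → g (letters move back 2 places in the alphabet).
Putting it together: 100  68  g.

100  68  g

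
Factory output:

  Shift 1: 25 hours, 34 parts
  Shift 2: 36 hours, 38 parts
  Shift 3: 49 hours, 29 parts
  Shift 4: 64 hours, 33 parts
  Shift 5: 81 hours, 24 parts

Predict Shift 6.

100 hours, 28 parts

Hours: 25, 36, 49, 64, 81 → 100 (perfect squares: 5², 6², 7², …).
For the parts, alternating steps +4, −9, +4, −9, …: 34, 38, 29, 33, 24 → 28.
Combining the parts gives 100 hours, 28 parts.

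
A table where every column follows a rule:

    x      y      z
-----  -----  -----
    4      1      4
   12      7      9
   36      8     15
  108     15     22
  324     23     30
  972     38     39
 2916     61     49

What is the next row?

8748  99  60

For the column x, ×3 each step: 4, 12, 36, 108, 324, 972, 2916 → 8748.
Column y: 1, 7, 8, 15, 23, 38, 61 → 99 (each term is the sum of the two before it).
Column z: differences are 5, 6, 7, … (increasing by 1 each time); 4, 9, 15, 22, 30, 39, 49 → 60.
Combining the parts gives 8748  99  60.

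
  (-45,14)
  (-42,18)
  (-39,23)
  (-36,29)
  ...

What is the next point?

First slot goes -45, -42, -39, -36 → -33 (+3 each step).
Second slot goes 14, 18, 23, 29 → 36 (differences are 4, 5, 6, … (increasing by 1 each time)).
Combining the parts gives (-33,36).

(-33,36)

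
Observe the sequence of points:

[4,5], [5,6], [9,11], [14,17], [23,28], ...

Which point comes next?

For the first coordinate, each term is the sum of the two before it: 4, 5, 9, 14, 23 → 37.
Second coordinate: each term is the sum of the two before it; 5, 6, 11, 17, 28 → 45.
Combining the parts gives [37,45].

[37,45]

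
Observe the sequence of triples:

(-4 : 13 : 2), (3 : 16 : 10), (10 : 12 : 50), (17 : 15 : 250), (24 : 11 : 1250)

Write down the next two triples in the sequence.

First slot: -4, 3, 10, 17, 24 → 31 → 38 (+7 each step).
Second slot goes 13, 16, 12, 15, 11 → 14 → 10 (alternating steps +3, −4, +3, −4, …).
Third slot: ×5 each step, so 2, 10, 50, 250, 1250 → 6250 → 31250.
Putting the parts together: (31 : 14 : 6250) and then (38 : 10 : 31250).

(31 : 14 : 6250), (38 : 10 : 31250)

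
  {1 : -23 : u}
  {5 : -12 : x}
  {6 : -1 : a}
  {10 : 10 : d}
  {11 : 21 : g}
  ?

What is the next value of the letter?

Letter — letters move forward 3 places in the alphabet, wrapping Z→A: u, x, a, d, g → j.

j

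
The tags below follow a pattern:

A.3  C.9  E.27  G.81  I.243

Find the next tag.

K.729

Letter: letters move forward 2 places in the alphabet; A, C, E, G, I → K.
For the second component, ×3 each step: 3, 9, 27, 81, 243 → 729.
Combining the parts gives K.729.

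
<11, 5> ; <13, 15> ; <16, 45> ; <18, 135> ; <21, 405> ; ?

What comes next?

First part goes 11, 13, 16, 18, 21 → 23 (alternating steps +2, +3, +2, +3, …).
Second part: ×3 each step; 5, 15, 45, 135, 405 → 1215.
Putting it together: <23, 1215>.

<23, 1215>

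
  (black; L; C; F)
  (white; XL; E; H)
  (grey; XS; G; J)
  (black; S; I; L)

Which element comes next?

Shade: repeats black → white → grey, so black, white, grey, black → white.
Size: runs through clothing sizes XS→XL, so L, XL, XS, S → M.
For the first letter, letters move forward 2 places in the alphabet: C, E, G, I → K.
Second letter goes F, H, J, L → N (letters move forward 2 places in the alphabet).
So the next element is (white; M; K; N).

(white; M; K; N)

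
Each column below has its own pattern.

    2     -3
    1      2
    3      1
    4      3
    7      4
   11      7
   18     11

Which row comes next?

First component goes 2, 1, 3, 4, 7, 11, 18 → 29 (each term is the sum of the two before it).
Second component goes -3, 2, 1, 3, 4, 7, 11 → 18 (always the previous value of the first component).
Putting it together: 29  18.

29  18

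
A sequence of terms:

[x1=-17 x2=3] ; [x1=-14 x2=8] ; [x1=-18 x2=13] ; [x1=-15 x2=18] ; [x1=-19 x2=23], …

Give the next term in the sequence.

[x1=-16 x2=28]

X1 — alternating steps +3, −4, +3, −4, …: -17, -14, -18, -15, -19 → -16.
X2: +5 each step, so 3, 8, 13, 18, 23 → 28.
Putting it together: [x1=-16 x2=28].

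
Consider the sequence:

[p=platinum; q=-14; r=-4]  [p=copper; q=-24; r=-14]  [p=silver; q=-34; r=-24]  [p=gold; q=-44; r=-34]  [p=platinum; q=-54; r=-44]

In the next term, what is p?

P — repeats platinum → copper → silver → gold: platinum, copper, silver, gold, platinum → copper.

copper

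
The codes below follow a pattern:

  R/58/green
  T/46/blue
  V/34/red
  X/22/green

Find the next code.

Z/10/blue

Letter: R, T, V, X → Z (letters move forward 2 places in the alphabet).
Second component goes 58, 46, 34, 22 → 10 (−12 each step).
Colour: green, blue, red, green → blue (repeats green → blue → red).
Combining the parts gives Z/10/blue.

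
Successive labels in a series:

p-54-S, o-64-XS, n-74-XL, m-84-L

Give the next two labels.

l-94-M then k-104-S

Letter — letters move back 1 place in the alphabet: p, o, n, m → l → k.
Second component: 54, 64, 74, 84 → 94 → 104 (+10 each step).
Size: runs backward through clothing sizes XS→XL; S, XS, XL, L → M → S.
Putting the parts together: l-94-M and then k-104-S.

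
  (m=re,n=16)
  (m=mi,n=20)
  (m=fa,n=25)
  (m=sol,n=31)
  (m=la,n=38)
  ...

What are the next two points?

(m=ti,n=46), (m=do,n=55)

M — runs through the solfège scale do→ti: re, mi, fa, sol, la → ti → do.
N — differences are 4, 5, 6, … (increasing by 1 each time): 16, 20, 25, 31, 38 → 46 → 55.
So the next two points are (m=ti,n=46) and (m=do,n=55).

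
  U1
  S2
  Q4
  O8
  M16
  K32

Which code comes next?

I64

Letter goes U, S, Q, O, M, K → I (letters move back 2 places in the alphabet).
Second component — ×2 each step: 1, 2, 4, 8, 16, 32 → 64.
So the next code is I64.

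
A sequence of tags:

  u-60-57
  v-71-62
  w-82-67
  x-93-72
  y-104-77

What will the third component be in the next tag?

82

Third component: +5 each step; 57, 62, 67, 72, 77 → 82.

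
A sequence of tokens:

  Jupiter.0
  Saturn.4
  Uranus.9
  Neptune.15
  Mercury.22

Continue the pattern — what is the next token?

Venus.30

Planet: runs through the planets Mercury→Neptune, so Jupiter, Saturn, Uranus, Neptune, Mercury → Venus.
Second component: differences are 4, 5, 6, … (increasing by 1 each time); 0, 4, 9, 15, 22 → 30.
So the next token is Venus.30.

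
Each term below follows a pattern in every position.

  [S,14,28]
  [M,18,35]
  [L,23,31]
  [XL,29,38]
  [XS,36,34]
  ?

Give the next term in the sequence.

Size: S, M, L, XL, XS → S (runs through clothing sizes XS→XL).
Second component: 14, 18, 23, 29, 36 → 44 (differences are 4, 5, 6, … (increasing by 1 each time)).
Third component: alternating steps +7, −4, +7, −4, …, so 28, 35, 31, 38, 34 → 41.
Combining the parts gives [S,44,41].

[S,44,41]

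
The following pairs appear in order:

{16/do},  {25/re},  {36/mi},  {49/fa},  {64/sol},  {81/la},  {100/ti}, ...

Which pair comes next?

{121/do}

First component: perfect squares: 4², 5², 6², …; 16, 25, 36, 49, 64, 81, 100 → 121.
Note: do, re, mi, fa, sol, la, ti → do (runs through the solfège scale do→ti).
Combining the parts gives {121/do}.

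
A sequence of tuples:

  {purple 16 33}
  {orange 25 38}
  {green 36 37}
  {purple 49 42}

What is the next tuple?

{orange 64 41}

Colour: repeats purple → orange → green, so purple, orange, green, purple → orange.
Second slot: 16, 25, 36, 49 → 64 (perfect squares: 4², 5², 6², …).
Third slot goes 33, 38, 37, 42 → 41 (alternating steps +5, −1, +5, −1, …).
So the next tuple is {orange 64 41}.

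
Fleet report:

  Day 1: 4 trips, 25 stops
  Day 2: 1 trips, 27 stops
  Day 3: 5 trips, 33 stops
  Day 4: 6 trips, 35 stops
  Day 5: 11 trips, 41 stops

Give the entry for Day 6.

Trips: each term is the sum of the two before it; 4, 1, 5, 6, 11 → 17.
Stops: 25, 27, 33, 35, 41 → 43 (alternating steps +2, +6, +2, +6, …).
So the next record is 17 trips, 43 stops.

17 trips, 43 stops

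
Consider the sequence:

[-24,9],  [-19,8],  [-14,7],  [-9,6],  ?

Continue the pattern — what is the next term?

First slot: -24, -19, -14, -9 → -4 (+5 each step).
For the second slot, −1 each step: 9, 8, 7, 6 → 5.
Putting it together: [-4,5].

[-4,5]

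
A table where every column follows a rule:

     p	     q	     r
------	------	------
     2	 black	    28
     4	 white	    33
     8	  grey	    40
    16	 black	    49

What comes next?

Column p: ×2 each step, so 2, 4, 8, 16 → 32.
Column q: black, white, grey, black → white (repeats black → white → grey).
Column r: differences are 5, 7, 9, … (increasing by 2 each time), so 28, 33, 40, 49 → 60.
Putting it together: 32  white  60.

32  white  60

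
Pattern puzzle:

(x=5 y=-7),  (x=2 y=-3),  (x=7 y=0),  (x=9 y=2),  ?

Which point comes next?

(x=16 y=3)

For the x, each term is the sum of the two before it: 5, 2, 7, 9 → 16.
Y goes -7, -3, 0, 2 → 3 (differences are 4, 3, 2, … (decreasing by 1 each time)).
Putting it together: (x=16 y=3).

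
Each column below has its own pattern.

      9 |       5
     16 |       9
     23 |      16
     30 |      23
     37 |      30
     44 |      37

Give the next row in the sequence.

51  44

For the first component, +7 each step: 9, 16, 23, 30, 37, 44 → 51.
For the second component, always the previous value of the first component: 5, 9, 16, 23, 30, 37 → 44.
Combining the parts gives 51  44.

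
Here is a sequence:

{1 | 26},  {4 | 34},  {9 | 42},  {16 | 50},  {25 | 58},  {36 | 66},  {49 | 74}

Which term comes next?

First component: perfect squares: 1², 2², 3², …; 1, 4, 9, 16, 25, 36, 49 → 64.
Second component: +8 each step, so 26, 34, 42, 50, 58, 66, 74 → 82.
So the next term is {64 | 82}.

{64 | 82}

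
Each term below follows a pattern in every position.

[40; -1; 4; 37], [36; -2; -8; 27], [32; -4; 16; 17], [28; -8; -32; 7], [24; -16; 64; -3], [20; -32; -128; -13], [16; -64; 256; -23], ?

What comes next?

First slot goes 40, 36, 32, 28, 24, 20, 16 → 12 (−4 each step).
Second slot — ×2 each step: -1, -2, -4, -8, -16, -32, -64 → -128.
Third slot goes 4, -8, 16, -32, 64, -128, 256 → -512 (×(-2) each step).
Fourth slot goes 37, 27, 17, 7, -3, -13, -23 → -33 (−10 each step).
Combining the parts gives [12; -128; -512; -33].

[12; -128; -512; -33]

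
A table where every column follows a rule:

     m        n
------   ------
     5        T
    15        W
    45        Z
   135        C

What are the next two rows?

405  F; 1215  I

For the column m, ×3 each step: 5, 15, 45, 135 → 405 → 1215.
Column n goes T, W, Z, C → F → I (letters move forward 3 places in the alphabet, wrapping Z→A).
Putting the parts together: 405  F and then 1215  I.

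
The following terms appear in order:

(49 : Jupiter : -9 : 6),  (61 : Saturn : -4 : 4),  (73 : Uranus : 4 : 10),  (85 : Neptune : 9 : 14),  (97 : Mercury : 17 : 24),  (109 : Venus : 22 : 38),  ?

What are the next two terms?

(121 : Earth : 30 : 62), (133 : Mars : 35 : 100)

For the first coordinate, +12 each step: 49, 61, 73, 85, 97, 109 → 121 → 133.
Planet goes Jupiter, Saturn, Uranus, Neptune, Mercury, Venus → Earth → Mars (runs through the planets Mercury→Neptune).
Third coordinate goes -9, -4, 4, 9, 17, 22 → 30 → 35 (alternating steps +5, +8, +5, +8, …).
Fourth coordinate — each term is the sum of the two before it: 6, 4, 10, 14, 24, 38 → 62 → 100.
Putting the parts together: (121 : Earth : 30 : 62) and then (133 : Mars : 35 : 100).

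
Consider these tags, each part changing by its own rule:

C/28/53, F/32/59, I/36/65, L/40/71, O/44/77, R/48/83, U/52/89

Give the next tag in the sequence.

Letter: letters move forward 3 places in the alphabet; C, F, I, L, O, R, U → X.
Second component: 28, 32, 36, 40, 44, 48, 52 → 56 (+4 each step).
Third component — +6 each step: 53, 59, 65, 71, 77, 83, 89 → 95.
Putting it together: X/56/95.

X/56/95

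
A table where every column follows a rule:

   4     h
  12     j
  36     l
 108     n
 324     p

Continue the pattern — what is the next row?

972  r

For the first component, ×3 each step: 4, 12, 36, 108, 324 → 972.
Letter goes h, j, l, n, p → r (letters move forward 2 places in the alphabet).
So the next row is 972  r.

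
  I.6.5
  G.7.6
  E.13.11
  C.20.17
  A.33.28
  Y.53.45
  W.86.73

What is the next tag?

U.139.118

Letter: I, G, E, C, A, Y, W → U (letters move back 2 places in the alphabet, wrapping A→Z).
Second component: 6, 7, 13, 20, 33, 53, 86 → 139 (each term is the sum of the two before it).
Third component: each term is the sum of the two before it; 5, 6, 11, 17, 28, 45, 73 → 118.
So the next tag is U.139.118.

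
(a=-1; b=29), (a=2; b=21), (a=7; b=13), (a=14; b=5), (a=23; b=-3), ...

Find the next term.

(a=34; b=-11)

A: differences are 3, 5, 7, … (increasing by 2 each time), so -1, 2, 7, 14, 23 → 34.
B: −8 each step, so 29, 21, 13, 5, -3 → -11.
Putting it together: (a=34; b=-11).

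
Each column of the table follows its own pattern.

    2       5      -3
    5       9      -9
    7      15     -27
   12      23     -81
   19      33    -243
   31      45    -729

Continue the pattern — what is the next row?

50  59  -2187

First component: each term is the sum of the two before it, so 2, 5, 7, 12, 19, 31 → 50.
Second component: differences are 4, 6, 8, … (increasing by 2 each time); 5, 9, 15, 23, 33, 45 → 59.
Third component: ×3 each step; -3, -9, -27, -81, -243, -729 → -2187.
Putting it together: 50  59  -2187.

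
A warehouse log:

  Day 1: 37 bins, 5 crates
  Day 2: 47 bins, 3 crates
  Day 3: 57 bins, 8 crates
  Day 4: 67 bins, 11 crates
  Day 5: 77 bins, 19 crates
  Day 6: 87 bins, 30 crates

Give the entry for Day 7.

97 bins, 49 crates

Bins: +10 each step, so 37, 47, 57, 67, 77, 87 → 97.
Crates: each term is the sum of the two before it, so 5, 3, 8, 11, 19, 30 → 49.
So the next line is 97 bins, 49 crates.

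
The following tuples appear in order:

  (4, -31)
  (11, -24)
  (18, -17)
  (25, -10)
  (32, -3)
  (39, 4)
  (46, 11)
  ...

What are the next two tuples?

(53, 18), (60, 25)

First coordinate: +7 each step; 4, 11, 18, 25, 32, 39, 46 → 53 → 60.
Second coordinate — +7 each step: -31, -24, -17, -10, -3, 4, 11 → 18 → 25.
So the next two tuples are (53, 18) and (60, 25).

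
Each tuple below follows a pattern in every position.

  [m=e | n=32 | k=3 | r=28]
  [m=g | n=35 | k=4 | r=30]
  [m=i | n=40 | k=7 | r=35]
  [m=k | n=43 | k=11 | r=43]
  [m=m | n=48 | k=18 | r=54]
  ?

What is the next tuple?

M: letters move forward 2 places in the alphabet, so e, g, i, k, m → o.
N — alternating steps +3, +5, +3, +5, …: 32, 35, 40, 43, 48 → 51.
K: each term is the sum of the two before it, so 3, 4, 7, 11, 18 → 29.
R goes 28, 30, 35, 43, 54 → 68 (differences are 2, 5, 8, … (increasing by 3 each time)).
So the next tuple is [m=o | n=51 | k=29 | r=68].

[m=o | n=51 | k=29 | r=68]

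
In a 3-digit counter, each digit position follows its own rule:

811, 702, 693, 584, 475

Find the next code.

First digit: −1 each step, mod 10; 8, 7, 6, 5, 4 → 3.
Second digit: −1 each step, mod 10; 1, 0, 9, 8, 7 → 6.
Third digit goes 1, 2, 3, 4, 5 → 6 (+1 each step, mod 10).
So the next code is 366.

366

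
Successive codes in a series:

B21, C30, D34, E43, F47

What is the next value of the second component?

Second component goes 21, 30, 34, 43, 47 → 56 (alternating steps +9, +4, +9, +4, …).

56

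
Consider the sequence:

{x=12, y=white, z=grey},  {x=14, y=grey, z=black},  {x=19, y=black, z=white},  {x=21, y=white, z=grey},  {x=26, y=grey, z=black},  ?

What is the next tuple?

X goes 12, 14, 19, 21, 26 → 28 (alternating steps +2, +5, +2, +5, …).
Y — repeats white → grey → black: white, grey, black, white, grey → black.
Z — repeats grey → black → white: grey, black, white, grey, black → white.
Putting it together: {x=28, y=black, z=white}.

{x=28, y=black, z=white}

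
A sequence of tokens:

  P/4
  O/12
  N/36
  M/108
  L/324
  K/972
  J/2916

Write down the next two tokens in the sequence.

I/8748 then H/26244

Letter goes P, O, N, M, L, K, J → I → H (letters move back 1 place in the alphabet).
Second component goes 4, 12, 36, 108, 324, 972, 2916 → 8748 → 26244 (×3 each step).
Putting the parts together: I/8748 and then H/26244.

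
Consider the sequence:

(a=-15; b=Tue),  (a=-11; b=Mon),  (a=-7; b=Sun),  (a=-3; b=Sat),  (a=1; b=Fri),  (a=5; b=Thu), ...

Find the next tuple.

For the a, +4 each step: -15, -11, -7, -3, 1, 5 → 9.
B: Tue, Mon, Sun, Sat, Fri, Thu → Wed (runs backward through the weekdays Mon→Sun).
Combining the parts gives (a=9; b=Wed).

(a=9; b=Wed)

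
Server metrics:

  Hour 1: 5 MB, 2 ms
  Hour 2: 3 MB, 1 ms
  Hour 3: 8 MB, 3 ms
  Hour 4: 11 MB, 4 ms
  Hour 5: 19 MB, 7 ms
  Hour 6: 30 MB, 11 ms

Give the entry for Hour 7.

MB: 5, 3, 8, 11, 19, 30 → 49 (each term is the sum of the two before it).
Ms: each term is the sum of the two before it; 2, 1, 3, 4, 7, 11 → 18.
So the next record is 49 MB, 18 ms.

49 MB, 18 ms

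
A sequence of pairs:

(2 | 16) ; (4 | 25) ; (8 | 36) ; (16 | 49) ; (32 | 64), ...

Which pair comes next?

For the first slot, ×2 each step: 2, 4, 8, 16, 32 → 64.
Second slot goes 16, 25, 36, 49, 64 → 81 (perfect squares: 4², 5², 6², …).
So the next pair is (64 | 81).

(64 | 81)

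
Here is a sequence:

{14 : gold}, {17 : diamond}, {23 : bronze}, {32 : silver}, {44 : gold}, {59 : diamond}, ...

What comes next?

First slot: differences are 3, 6, 9, … (increasing by 3 each time), so 14, 17, 23, 32, 44, 59 → 77.
Rank goes gold, diamond, bronze, silver, gold, diamond → bronze (repeats gold → diamond → bronze → silver).
Putting it together: {77 : bronze}.

{77 : bronze}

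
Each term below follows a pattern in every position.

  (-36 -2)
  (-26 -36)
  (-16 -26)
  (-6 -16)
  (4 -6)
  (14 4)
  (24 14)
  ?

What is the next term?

First entry goes -36, -26, -16, -6, 4, 14, 24 → 34 (+10 each step).
Second entry: always the previous value of the first entry; -2, -36, -26, -16, -6, 4, 14 → 24.
So the next term is (34 24).

(34 24)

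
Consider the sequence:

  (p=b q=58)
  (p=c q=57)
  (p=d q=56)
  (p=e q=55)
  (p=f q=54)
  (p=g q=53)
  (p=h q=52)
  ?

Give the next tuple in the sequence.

(p=i q=51)

P goes b, c, d, e, f, g, h → i (letters move forward 1 place in the alphabet).
Q: 58, 57, 56, 55, 54, 53, 52 → 51 (−1 each step).
Putting it together: (p=i q=51).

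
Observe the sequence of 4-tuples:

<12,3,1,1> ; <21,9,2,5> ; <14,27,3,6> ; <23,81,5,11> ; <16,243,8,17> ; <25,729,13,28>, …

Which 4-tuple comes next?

<18,2187,21,45>

First coordinate: alternating steps +9, −7, +9, −7, …; 12, 21, 14, 23, 16, 25 → 18.
Second coordinate: 3, 9, 27, 81, 243, 729 → 2187 (×3 each step).
Third coordinate: 1, 2, 3, 5, 8, 13 → 21 (each term is the sum of the two before it).
Fourth coordinate: each term is the sum of the two before it, so 1, 5, 6, 11, 17, 28 → 45.
So the next 4-tuple is <18,2187,21,45>.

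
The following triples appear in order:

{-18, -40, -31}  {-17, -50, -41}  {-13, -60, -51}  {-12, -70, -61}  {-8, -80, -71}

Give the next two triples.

{-7, -90, -81}, {-3, -100, -91}

First component: alternating steps +1, +4, +1, +4, …, so -18, -17, -13, -12, -8 → -7 → -3.
Second component: −10 each step; -40, -50, -60, -70, -80 → -90 → -100.
Third component: always 9 more than the second component; -31, -41, -51, -61, -71 → -81 → -91.
Putting the parts together: {-7, -90, -81} and then {-3, -100, -91}.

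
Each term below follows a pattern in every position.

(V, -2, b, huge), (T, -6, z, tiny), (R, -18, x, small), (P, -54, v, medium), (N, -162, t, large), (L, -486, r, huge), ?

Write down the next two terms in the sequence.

First letter — letters move back 2 places in the alphabet: V, T, R, P, N, L → J → H.
Second value — ×3 each step: -2, -6, -18, -54, -162, -486 → -1458 → -4374.
Second letter: letters move back 2 places in the alphabet, wrapping A→Z; b, z, x, v, t, r → p → n.
Size — repeats huge → tiny → small → medium → large: huge, tiny, small, medium, large, huge → tiny → small.
So the next two terms are (J, -1458, p, tiny) and (H, -4374, n, small).

(J, -1458, p, tiny), (H, -4374, n, small)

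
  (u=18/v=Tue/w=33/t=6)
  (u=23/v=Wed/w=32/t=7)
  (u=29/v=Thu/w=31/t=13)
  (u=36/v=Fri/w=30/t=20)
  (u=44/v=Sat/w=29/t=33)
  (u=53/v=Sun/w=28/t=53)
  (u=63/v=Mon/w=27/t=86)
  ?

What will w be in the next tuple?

26

W — −1 each step: 33, 32, 31, 30, 29, 28, 27 → 26.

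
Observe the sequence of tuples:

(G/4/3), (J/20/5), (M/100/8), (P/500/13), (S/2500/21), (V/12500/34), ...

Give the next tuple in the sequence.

For the letter, letters move forward 3 places in the alphabet: G, J, M, P, S, V → Y.
Second coordinate — ×5 each step: 4, 20, 100, 500, 2500, 12500 → 62500.
Third coordinate goes 3, 5, 8, 13, 21, 34 → 55 (each term is the sum of the two before it).
Putting it together: (Y/62500/55).

(Y/62500/55)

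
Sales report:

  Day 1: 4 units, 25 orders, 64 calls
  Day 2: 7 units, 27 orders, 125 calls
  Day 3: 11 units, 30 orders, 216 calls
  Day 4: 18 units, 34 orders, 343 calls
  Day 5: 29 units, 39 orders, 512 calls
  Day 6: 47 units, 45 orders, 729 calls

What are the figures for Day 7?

76 units, 52 orders, 1000 calls

Units — each term is the sum of the two before it: 4, 7, 11, 18, 29, 47 → 76.
Orders: differences are 2, 3, 4, … (increasing by 1 each time); 25, 27, 30, 34, 39, 45 → 52.
For the calls, perfect cubes: 4³, 5³, 6³, …: 64, 125, 216, 343, 512, 729 → 1000.
Combining the parts gives 76 units, 52 orders, 1000 calls.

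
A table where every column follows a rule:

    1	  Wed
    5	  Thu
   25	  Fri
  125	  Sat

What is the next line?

625  Sun

First component: ×5 each step; 1, 5, 25, 125 → 625.
Day goes Wed, Thu, Fri, Sat → Sun (runs through the weekdays Mon→Sun).
Combining the parts gives 625  Sun.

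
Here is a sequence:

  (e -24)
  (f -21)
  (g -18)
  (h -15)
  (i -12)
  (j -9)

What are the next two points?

Letter goes e, f, g, h, i, j → k → l (letters move forward 1 place in the alphabet).
Second value goes -24, -21, -18, -15, -12, -9 → -6 → -3 (+3 each step).
Putting the parts together: (k -6) and then (l -3).

(k -6), (l -3)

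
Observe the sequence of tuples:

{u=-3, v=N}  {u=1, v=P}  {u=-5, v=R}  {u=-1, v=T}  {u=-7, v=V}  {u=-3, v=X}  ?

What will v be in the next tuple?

For the v, letters move forward 2 places in the alphabet: N, P, R, T, V, X → Z.

Z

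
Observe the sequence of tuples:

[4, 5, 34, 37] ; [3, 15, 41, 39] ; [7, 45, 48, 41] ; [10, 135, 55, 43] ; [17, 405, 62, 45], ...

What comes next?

First entry: each term is the sum of the two before it; 4, 3, 7, 10, 17 → 27.
Second entry — ×3 each step: 5, 15, 45, 135, 405 → 1215.
Third entry — +7 each step: 34, 41, 48, 55, 62 → 69.
Fourth entry: +2 each step, so 37, 39, 41, 43, 45 → 47.
Combining the parts gives [27, 1215, 69, 47].

[27, 1215, 69, 47]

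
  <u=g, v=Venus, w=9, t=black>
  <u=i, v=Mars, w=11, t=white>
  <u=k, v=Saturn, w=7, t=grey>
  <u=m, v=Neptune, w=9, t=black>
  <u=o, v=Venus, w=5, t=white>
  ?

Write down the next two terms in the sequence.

<u=q, v=Mars, w=7, t=grey>, <u=s, v=Saturn, w=3, t=black>

U: letters move forward 2 places in the alphabet, so g, i, k, m, o → q → s.
V — repeats Venus → Mars → Saturn → Neptune: Venus, Mars, Saturn, Neptune, Venus → Mars → Saturn.
W: 9, 11, 7, 9, 5 → 7 → 3 (alternating steps +2, −4, +2, −4, …).
T — repeats black → white → grey: black, white, grey, black, white → grey → black.
Putting the parts together: <u=q, v=Mars, w=7, t=grey> and then <u=s, v=Saturn, w=3, t=black>.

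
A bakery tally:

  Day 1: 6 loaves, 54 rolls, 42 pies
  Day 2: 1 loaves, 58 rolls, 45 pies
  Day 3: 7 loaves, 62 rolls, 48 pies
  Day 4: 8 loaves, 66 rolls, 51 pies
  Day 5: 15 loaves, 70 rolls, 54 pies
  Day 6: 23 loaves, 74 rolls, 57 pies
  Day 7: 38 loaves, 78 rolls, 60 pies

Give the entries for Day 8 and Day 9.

61 loaves, 82 rolls, 63 pies; 99 loaves, 86 rolls, 66 pies

Loaves goes 6, 1, 7, 8, 15, 23, 38 → 61 → 99 (each term is the sum of the two before it).
For the rolls, +4 each step: 54, 58, 62, 66, 70, 74, 78 → 82 → 86.
Pies: +3 each step; 42, 45, 48, 51, 54, 57, 60 → 63 → 66.
Putting the parts together: 61 loaves, 82 rolls, 63 pies and then 99 loaves, 86 rolls, 66 pies.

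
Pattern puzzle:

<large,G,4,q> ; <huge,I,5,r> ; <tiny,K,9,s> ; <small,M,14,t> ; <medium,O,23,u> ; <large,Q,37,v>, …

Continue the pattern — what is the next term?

Size: large, huge, tiny, small, medium, large → huge (repeats large → huge → tiny → small → medium).
First letter: letters move forward 2 places in the alphabet, so G, I, K, M, O, Q → S.
Third part: each term is the sum of the two before it, so 4, 5, 9, 14, 23, 37 → 60.
Second letter goes q, r, s, t, u, v → w (letters move forward 1 place in the alphabet).
So the next term is <huge,S,60,w>.

<huge,S,60,w>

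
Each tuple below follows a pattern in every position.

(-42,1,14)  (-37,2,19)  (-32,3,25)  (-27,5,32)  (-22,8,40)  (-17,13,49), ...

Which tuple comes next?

(-12,21,59)

First part — +5 each step: -42, -37, -32, -27, -22, -17 → -12.
Second part goes 1, 2, 3, 5, 8, 13 → 21 (each term is the sum of the two before it).
Third part goes 14, 19, 25, 32, 40, 49 → 59 (differences are 5, 6, 7, … (increasing by 1 each time)).
So the next tuple is (-12,21,59).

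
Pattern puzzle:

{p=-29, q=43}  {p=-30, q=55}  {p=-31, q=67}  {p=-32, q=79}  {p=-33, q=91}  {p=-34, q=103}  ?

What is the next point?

P goes -29, -30, -31, -32, -33, -34 → -35 (−1 each step).
For the q, +12 each step: 43, 55, 67, 79, 91, 103 → 115.
Putting it together: {p=-35, q=115}.

{p=-35, q=115}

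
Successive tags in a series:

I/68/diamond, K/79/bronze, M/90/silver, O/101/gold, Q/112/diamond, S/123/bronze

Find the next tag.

Letter goes I, K, M, O, Q, S → U (letters move forward 2 places in the alphabet).
Second component — +11 each step: 68, 79, 90, 101, 112, 123 → 134.
Rank goes diamond, bronze, silver, gold, diamond, bronze → silver (repeats diamond → bronze → silver → gold).
Combining the parts gives U/134/silver.

U/134/silver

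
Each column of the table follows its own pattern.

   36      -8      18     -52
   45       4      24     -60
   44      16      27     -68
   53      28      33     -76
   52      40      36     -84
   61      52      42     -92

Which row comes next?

First component: alternating steps +9, −1, +9, −1, …, so 36, 45, 44, 53, 52, 61 → 60.
For the second component, +12 each step: -8, 4, 16, 28, 40, 52 → 64.
For the third component, alternating steps +6, +3, +6, +3, …: 18, 24, 27, 33, 36, 42 → 45.
Fourth component: −8 each step; -52, -60, -68, -76, -84, -92 → -100.
Putting it together: 60  64  45  -100.

60  64  45  -100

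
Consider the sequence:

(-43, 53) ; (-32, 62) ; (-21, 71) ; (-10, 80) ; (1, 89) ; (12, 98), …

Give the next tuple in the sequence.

(23, 107)

First component — +11 each step: -43, -32, -21, -10, 1, 12 → 23.
Second component goes 53, 62, 71, 80, 89, 98 → 107 (+9 each step).
Putting it together: (23, 107).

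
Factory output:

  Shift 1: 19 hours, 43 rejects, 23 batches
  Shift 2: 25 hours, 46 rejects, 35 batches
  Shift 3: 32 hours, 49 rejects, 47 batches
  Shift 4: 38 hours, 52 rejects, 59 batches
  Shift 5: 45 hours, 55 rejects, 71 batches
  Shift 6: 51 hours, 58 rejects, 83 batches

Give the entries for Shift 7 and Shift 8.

58 hours, 61 rejects, 95 batches; 64 hours, 64 rejects, 107 batches

Hours goes 19, 25, 32, 38, 45, 51 → 58 → 64 (alternating steps +6, +7, +6, +7, …).
Rejects: 43, 46, 49, 52, 55, 58 → 61 → 64 (+3 each step).
For the batches, +12 each step: 23, 35, 47, 59, 71, 83 → 95 → 107.
Putting the parts together: 58 hours, 61 rejects, 95 batches and then 64 hours, 64 rejects, 107 batches.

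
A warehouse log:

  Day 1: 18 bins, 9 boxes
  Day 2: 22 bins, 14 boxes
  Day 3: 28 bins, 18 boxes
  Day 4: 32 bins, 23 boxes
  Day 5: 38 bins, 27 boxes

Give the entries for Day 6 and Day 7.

42 bins, 32 boxes; 48 bins, 36 boxes

Bins — alternating steps +4, +6, +4, +6, …: 18, 22, 28, 32, 38 → 42 → 48.
For the boxes, alternating steps +5, +4, +5, +4, …: 9, 14, 18, 23, 27 → 32 → 36.
So the next two rows are 42 bins, 32 boxes and 48 bins, 36 boxes.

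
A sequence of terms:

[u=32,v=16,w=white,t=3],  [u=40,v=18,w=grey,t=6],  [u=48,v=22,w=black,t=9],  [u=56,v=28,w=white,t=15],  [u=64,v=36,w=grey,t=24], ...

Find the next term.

For the u, +8 each step: 32, 40, 48, 56, 64 → 72.
V — differences are 2, 4, 6, … (increasing by 2 each time): 16, 18, 22, 28, 36 → 46.
W — repeats white → grey → black: white, grey, black, white, grey → black.
T: 3, 6, 9, 15, 24 → 39 (each term is the sum of the two before it).
So the next term is [u=72,v=46,w=black,t=39].

[u=72,v=46,w=black,t=39]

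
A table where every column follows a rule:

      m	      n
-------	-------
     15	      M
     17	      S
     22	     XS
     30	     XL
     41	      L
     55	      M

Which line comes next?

72  S

Column m goes 15, 17, 22, 30, 41, 55 → 72 (differences are 2, 5, 8, … (increasing by 3 each time)).
Column n: repeats M → S → XS → XL → L, so M, S, XS, XL, L, M → S.
Putting it together: 72  S.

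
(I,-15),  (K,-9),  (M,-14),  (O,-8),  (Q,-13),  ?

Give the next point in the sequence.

Letter goes I, K, M, O, Q → S (letters move forward 2 places in the alphabet).
For the second part, alternating steps +6, −5, +6, −5, …: -15, -9, -14, -8, -13 → -7.
So the next point is (S,-7).

(S,-7)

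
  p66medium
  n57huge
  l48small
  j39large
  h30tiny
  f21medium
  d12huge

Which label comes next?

b3small

Letter: letters move back 2 places in the alphabet, so p, n, l, j, h, f, d → b.
Second component — −9 each step: 66, 57, 48, 39, 30, 21, 12 → 3.
Size — repeats medium → huge → small → large → tiny: medium, huge, small, large, tiny, medium, huge → small.
So the next label is b3small.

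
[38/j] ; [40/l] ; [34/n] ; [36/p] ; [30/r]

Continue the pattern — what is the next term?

First part: alternating steps +2, −6, +2, −6, …; 38, 40, 34, 36, 30 → 32.
Letter: letters move forward 2 places in the alphabet; j, l, n, p, r → t.
Putting it together: [32/t].

[32/t]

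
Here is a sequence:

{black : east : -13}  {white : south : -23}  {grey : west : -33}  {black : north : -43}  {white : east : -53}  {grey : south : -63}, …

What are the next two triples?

Shade — repeats black → white → grey: black, white, grey, black, white, grey → black → white.
Direction goes east, south, west, north, east, south → west → north (repeats east → south → west → north).
Third part: -13, -23, -33, -43, -53, -63 → -73 → -83 (−10 each step).
So the next two triples are {black : west : -73} and {white : north : -83}.

{black : west : -73}, {white : north : -83}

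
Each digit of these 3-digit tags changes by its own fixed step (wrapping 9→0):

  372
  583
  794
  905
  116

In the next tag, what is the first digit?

3

First digit — +2 each step, mod 10: 3, 5, 7, 9, 1 → 3.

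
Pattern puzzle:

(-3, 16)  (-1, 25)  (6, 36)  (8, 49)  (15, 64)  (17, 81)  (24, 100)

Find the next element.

(26, 121)

First coordinate — alternating steps +2, +7, +2, +7, …: -3, -1, 6, 8, 15, 17, 24 → 26.
Second coordinate: 16, 25, 36, 49, 64, 81, 100 → 121 (perfect squares: 4², 5², 6², …).
Combining the parts gives (26, 121).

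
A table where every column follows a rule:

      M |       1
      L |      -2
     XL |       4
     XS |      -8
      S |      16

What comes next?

M  -32

Size goes M, L, XL, XS, S → M (runs through clothing sizes XS→XL).
Second component — ×(-2) each step: 1, -2, 4, -8, 16 → -32.
Putting it together: M  -32.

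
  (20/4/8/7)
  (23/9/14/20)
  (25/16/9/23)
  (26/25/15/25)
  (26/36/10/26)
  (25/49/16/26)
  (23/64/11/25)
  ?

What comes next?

First part: 20, 23, 25, 26, 26, 25, 23 → 20 (differences are 3, 2, 1, … (decreasing by 1 each time)).
Second part: perfect squares: 2², 3², 4², …, so 4, 9, 16, 25, 36, 49, 64 → 81.
Third part: 8, 14, 9, 15, 10, 16, 11 → 17 (alternating steps +6, −5, +6, −5, …).
Fourth part: always the previous value of the first part, so 7, 20, 23, 25, 26, 26, 25 → 23.
So the next term is (20/81/17/23).

(20/81/17/23)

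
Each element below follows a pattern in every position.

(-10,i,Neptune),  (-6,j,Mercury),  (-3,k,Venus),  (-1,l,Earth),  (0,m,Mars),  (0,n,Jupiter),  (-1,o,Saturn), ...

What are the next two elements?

First value goes -10, -6, -3, -1, 0, 0, -1 → -3 → -6 (differences are 4, 3, 2, … (decreasing by 1 each time)).
Letter: i, j, k, l, m, n, o → p → q (letters move forward 1 place in the alphabet).
Planet goes Neptune, Mercury, Venus, Earth, Mars, Jupiter, Saturn → Uranus → Neptune (runs through the planets Mercury→Neptune).
Putting the parts together: (-3,p,Uranus) and then (-6,q,Neptune).

(-3,p,Uranus), (-6,q,Neptune)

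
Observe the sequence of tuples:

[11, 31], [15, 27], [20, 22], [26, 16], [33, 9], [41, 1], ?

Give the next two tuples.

For the first slot, differences are 4, 5, 6, … (increasing by 1 each time): 11, 15, 20, 26, 33, 41 → 50 → 60.
Second slot goes 31, 27, 22, 16, 9, 1 → -8 → -18 (together with the first slot always sums to 42).
So the next two tuples are [50, -8] and [60, -18].

[50, -8], [60, -18]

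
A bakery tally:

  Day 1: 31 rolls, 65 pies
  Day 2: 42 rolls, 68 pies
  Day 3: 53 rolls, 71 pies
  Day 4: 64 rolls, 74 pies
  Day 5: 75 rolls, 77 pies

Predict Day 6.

Rolls: +11 each step; 31, 42, 53, 64, 75 → 86.
Pies: 65, 68, 71, 74, 77 → 80 (+3 each step).
So the next row is 86 rolls, 80 pies.

86 rolls, 80 pies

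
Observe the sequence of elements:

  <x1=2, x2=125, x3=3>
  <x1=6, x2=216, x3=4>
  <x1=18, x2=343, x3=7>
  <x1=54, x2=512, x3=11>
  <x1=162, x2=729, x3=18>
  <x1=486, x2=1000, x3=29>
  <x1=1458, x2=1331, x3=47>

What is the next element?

For the x1, ×3 each step: 2, 6, 18, 54, 162, 486, 1458 → 4374.
X2: 125, 216, 343, 512, 729, 1000, 1331 → 1728 (perfect cubes: 5³, 6³, 7³, …).
For the x3, each term is the sum of the two before it: 3, 4, 7, 11, 18, 29, 47 → 76.
Combining the parts gives <x1=4374, x2=1728, x3=76>.

<x1=4374, x2=1728, x3=76>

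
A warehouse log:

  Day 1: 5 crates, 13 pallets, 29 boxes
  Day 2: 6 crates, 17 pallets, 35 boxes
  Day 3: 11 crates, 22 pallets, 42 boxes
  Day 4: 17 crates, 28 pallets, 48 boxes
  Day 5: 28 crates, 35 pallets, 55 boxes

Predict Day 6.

Crates goes 5, 6, 11, 17, 28 → 45 (each term is the sum of the two before it).
Pallets: differences are 4, 5, 6, … (increasing by 1 each time); 13, 17, 22, 28, 35 → 43.
Boxes: alternating steps +6, +7, +6, +7, …, so 29, 35, 42, 48, 55 → 61.
Combining the parts gives 45 crates, 43 pallets, 61 boxes.

45 crates, 43 pallets, 61 boxes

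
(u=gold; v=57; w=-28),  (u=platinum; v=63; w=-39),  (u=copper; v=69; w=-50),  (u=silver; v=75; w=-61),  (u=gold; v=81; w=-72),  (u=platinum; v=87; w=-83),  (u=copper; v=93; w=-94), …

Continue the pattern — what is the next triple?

U — repeats gold → platinum → copper → silver: gold, platinum, copper, silver, gold, platinum, copper → silver.
V — +6 each step: 57, 63, 69, 75, 81, 87, 93 → 99.
W goes -28, -39, -50, -61, -72, -83, -94 → -105 (−11 each step).
Combining the parts gives (u=silver; v=99; w=-105).

(u=silver; v=99; w=-105)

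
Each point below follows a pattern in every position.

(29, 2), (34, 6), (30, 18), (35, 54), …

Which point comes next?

First component: alternating steps +5, −4, +5, −4, …; 29, 34, 30, 35 → 31.
Second component: 2, 6, 18, 54 → 162 (×3 each step).
So the next point is (31, 162).

(31, 162)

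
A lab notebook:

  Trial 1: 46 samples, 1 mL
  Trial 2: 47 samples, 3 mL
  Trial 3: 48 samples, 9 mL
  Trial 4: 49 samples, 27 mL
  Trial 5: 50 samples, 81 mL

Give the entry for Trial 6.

51 samples, 243 mL

Samples: 46, 47, 48, 49, 50 → 51 (+1 each step).
ML: ×3 each step; 1, 3, 9, 27, 81 → 243.
So the next row is 51 samples, 243 mL.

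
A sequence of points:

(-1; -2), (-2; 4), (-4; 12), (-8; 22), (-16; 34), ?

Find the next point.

First part goes -1, -2, -4, -8, -16 → -32 (×2 each step).
Second part: differences are 6, 8, 10, … (increasing by 2 each time), so -2, 4, 12, 22, 34 → 48.
Putting it together: (-32; 48).

(-32; 48)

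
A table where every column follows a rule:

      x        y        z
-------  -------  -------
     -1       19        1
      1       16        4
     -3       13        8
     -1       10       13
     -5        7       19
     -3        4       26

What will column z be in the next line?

34

Column z: differences are 3, 4, 5, … (increasing by 1 each time), so 1, 4, 8, 13, 19, 26 → 34.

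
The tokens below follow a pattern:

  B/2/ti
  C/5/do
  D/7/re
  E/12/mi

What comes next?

For the letter, letters move forward 1 place in the alphabet: B, C, D, E → F.
For the second component, each term is the sum of the two before it: 2, 5, 7, 12 → 19.
Note: ti, do, re, mi → fa (runs through the solfège scale do→ti).
Combining the parts gives F/19/fa.

F/19/fa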